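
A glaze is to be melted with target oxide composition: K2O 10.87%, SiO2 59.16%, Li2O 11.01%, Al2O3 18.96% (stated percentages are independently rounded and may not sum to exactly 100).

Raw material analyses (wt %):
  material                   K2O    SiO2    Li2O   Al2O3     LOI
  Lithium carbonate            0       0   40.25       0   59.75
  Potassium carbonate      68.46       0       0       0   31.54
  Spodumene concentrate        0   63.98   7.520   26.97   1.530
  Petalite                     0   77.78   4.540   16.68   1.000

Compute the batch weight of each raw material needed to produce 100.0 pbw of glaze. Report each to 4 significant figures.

Working values appear rounded off to 4 significant figures within the worked lines — the working math holds exact precision through every step — each reported result is rounded exactly once — all derived quantities are carried at full precision (totals, glass mass, the four compositions, yield, ignition loss) using the weight values per 100.0 pbw of glass, precisely as stated by the problem or the answer.
Oxide-by-oxide targets in 100.0 pbw glaze:
  K2O: 10.87% × 100.0 = 10.87 pbw
  SiO2: 59.16% × 100.0 = 59.16 pbw
  Li2O: 11.01% × 100.0 = 11.01 pbw
  Al2O3: 18.96% × 100.0 = 18.96 pbw
Mass-balance tally per oxide applying the batch weights above, versus the basis set out (oxide sums agree with the targets once rounding is allowed for):
  K2O: 15.88·0.6846 = 10.87 pbw (target 10.87 pbw)
  SiO2: 47.35·0.6398 + 37.11·0.7778 = 59.16 pbw (target 59.16 pbw)
  Li2O: 14.32·0.4025 + 47.35·0.07520 + 37.11·0.04540 = 11.01 pbw (target 11.01 pbw)
  Al2O3: 47.35·0.2697 + 37.11·0.1668 = 18.96 pbw (target 18.96 pbw)
The glass-mass cross-check: net batch after ignition = 100.0 pbw (summing oxide targets gives 100.0 pbw; stated basis 100.0 pbw — gaps are rounding artifacts).
Total batch = Σ batch = 114.7 pbw; LOI loss = Σ batch·LOI = 14.66 pbw; yield: glass divided by total = 87.21%.

Batch per 100.0 pbw glaze:
  Lithium carbonate: 14.32 pbw
  Potassium carbonate: 15.88 pbw
  Spodumene concentrate: 47.35 pbw
  Petalite: 37.11 pbw
Total batch = 114.7 pbw; LOI loss = 14.66 pbw; yield = 87.21%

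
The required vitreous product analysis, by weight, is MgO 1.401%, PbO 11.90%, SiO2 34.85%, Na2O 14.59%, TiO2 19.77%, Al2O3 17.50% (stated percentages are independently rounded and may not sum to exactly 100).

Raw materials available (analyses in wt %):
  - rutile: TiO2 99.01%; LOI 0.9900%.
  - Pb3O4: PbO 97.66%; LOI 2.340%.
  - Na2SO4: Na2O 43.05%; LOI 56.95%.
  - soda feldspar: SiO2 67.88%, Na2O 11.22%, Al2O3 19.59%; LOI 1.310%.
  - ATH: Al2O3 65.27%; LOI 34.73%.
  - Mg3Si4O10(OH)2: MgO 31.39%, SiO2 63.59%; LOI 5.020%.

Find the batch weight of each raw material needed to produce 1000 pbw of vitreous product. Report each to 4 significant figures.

In-progress results are shown, rounded to 4 significant figures, across the worked steps — all arithmetic keeps full precision throughout; each reported result is rounded a single time; all derived quantities, including ignition loss, six oxide percentages, glass mass, totals, yield, are computed using the weight values per 1000 pbw of glass in full float precision as given in the problem or the answer.
Oxide mass targets, per 1000 pbw vitreous product:
  MgO: 1.401% × 1000 = 14.01 pbw
  PbO: 11.90% × 1000 = 119.0 pbw
  SiO2: 34.85% × 1000 = 348.5 pbw
  Na2O: 14.59% × 1000 = 145.9 pbw
  TiO2: 19.77% × 1000 = 197.7 pbw
  Al2O3: 17.50% × 1000 = 175.0 pbw
A balance pass over the oxides, from the weights as reported, under the basis named above (delivered sums recover each target exact up to rounding of places):
  MgO: 44.63·0.3139 = 14.01 pbw (target 14.01 pbw)
  PbO: 121.9·0.9766 = 119.0 pbw (target 119.0 pbw)
  SiO2: 471.6·0.6788 + 44.63·0.6359 = 348.5 pbw (target 348.5 pbw)
  Na2O: 216.0·0.4305 + 471.6·0.1122 = 145.9 pbw (target 145.9 pbw)
  TiO2: 199.7·0.9901 = 197.7 pbw (target 197.7 pbw)
  Al2O3: 471.6·0.1959 + 126.6·0.6527 = 175.0 pbw (target 175.0 pbw)
Consistency of the glass mass: the batch minus its LOI: 1000 pbw (the Σ of target masses is 1000 pbw; versus the stated basis of 1000 pbw — gaps are rounding artifacts).
Batch total: Σ batch = 1180 pbw; loss to ignition Σ batch·LOI = 180.2 pbw; glass ÷ batch gives a yield of 84.73%.

Batch per 1000 pbw vitreous product:
  rutile: 199.7 pbw
  Pb3O4: 121.9 pbw
  Na2SO4: 216.0 pbw
  soda feldspar: 471.6 pbw
  ATH: 126.6 pbw
  Mg3Si4O10(OH)2: 44.63 pbw
Total batch = 1180 pbw; LOI loss = 180.2 pbw; yield = 84.73%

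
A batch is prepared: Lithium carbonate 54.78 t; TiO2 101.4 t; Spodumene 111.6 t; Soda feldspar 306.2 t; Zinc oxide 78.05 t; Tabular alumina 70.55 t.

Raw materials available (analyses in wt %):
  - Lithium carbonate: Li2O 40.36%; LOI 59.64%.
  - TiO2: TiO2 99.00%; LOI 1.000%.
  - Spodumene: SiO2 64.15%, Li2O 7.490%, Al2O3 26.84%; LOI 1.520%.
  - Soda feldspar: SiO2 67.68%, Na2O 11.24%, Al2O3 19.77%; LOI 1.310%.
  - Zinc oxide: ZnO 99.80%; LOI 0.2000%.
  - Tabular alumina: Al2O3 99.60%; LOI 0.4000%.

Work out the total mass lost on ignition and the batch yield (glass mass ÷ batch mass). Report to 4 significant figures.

Intermediates appear rounded off to 4 significant digits within the worked lines — exact precision is maintained at each step. Every reported figure includes exactly one rounding; all derived quantities are re-derived using the weight values at 682.7 t of glass in exact precision (LOI, totals, the six compositions, glass mass, yield) as they appear in problem or answer.
Per-material ignition loss:
  Lithium carbonate: 54.78 × 0.5964 = 32.67 t
  TiO2: 101.4 × 0.01000 = 1.014 t
  Spodumene: 111.6 × 0.01520 = 1.696 t
  Soda feldspar: 306.2 × 0.01310 = 4.011 t
  Zinc oxide: 78.05 × 0.002000 = 0.1561 t
  Tabular alumina: 70.55 × 0.004000 = 0.2822 t
Total LOI = 39.83 t
Glass = batch − LOI = 722.6 − 39.83 = 682.7 t

LOI loss = 39.83 t; glass = 682.7 t; yield = 94.49%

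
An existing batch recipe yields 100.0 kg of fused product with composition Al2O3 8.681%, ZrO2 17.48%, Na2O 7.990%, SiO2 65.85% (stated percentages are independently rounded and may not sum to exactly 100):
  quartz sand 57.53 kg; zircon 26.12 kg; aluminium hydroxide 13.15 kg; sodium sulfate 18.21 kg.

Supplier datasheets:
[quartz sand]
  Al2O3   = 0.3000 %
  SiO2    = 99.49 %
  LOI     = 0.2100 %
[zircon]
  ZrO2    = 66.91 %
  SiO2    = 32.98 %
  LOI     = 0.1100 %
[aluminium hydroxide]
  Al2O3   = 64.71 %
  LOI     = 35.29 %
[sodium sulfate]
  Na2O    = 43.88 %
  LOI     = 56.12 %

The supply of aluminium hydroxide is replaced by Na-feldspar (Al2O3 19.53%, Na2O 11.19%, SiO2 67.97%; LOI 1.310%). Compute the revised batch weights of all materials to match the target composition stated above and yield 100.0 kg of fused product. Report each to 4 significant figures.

Revised batch per 100.0 kg fused product:
  quartz sand: 27.45 kg
  zircon: 26.12 kg
  Na-feldspar: 44.03 kg
  sodium sulfate: 6.981 kg
Total batch = 104.6 kg; LOI loss = 4.581 kg

Every computation runs at full float precision from first step to last — mid-chain values appear rounded to 4 significant digits alongside each step; each reported result undergoes a single rounding — derived quantities are carried starting from the weights on 100.0 kg of glass in full float precision (yield, LOI, glass mass, totals, the four compositions) as they appear in the problem or answer text.
The oxide mass targets at 100.0 kg fused product:
  Al2O3: 8.681% × 100.0 = 8.681 kg
  ZrO2: 17.48% × 100.0 = 17.48 kg
  Na2O: 7.990% × 100.0 = 7.990 kg
  SiO2: 65.85% × 100.0 = 65.85 kg
Oxide-by-oxide audit from the weights as reported, versus the basis set out (target by target, the sums agree up to rounding of the answer):
  Al2O3: 27.45·0.003000 + 44.03·0.1953 = 8.681 kg (target 8.681 kg)
  ZrO2: 26.12·0.6691 = 17.48 kg (target 17.48 kg)
  Na2O: 44.03·0.1119 + 6.981·0.4388 = 7.990 kg (target 7.990 kg)
  SiO2: 27.45·0.9949 + 26.12·0.3298 + 44.03·0.6797 = 65.85 kg (target 65.85 kg)
Auditing the glass mass value: net batch after ignition = 100.0 kg (oxide target masses add up to 100.0 kg; basis as stated: 100.0 kg — any gap is answer rounding).
Batch grand total — Σ batch = 104.6 kg; the LOI term Σ batch·LOI equals 4.581 kg; yield = glass ÷ total batch = 95.62%.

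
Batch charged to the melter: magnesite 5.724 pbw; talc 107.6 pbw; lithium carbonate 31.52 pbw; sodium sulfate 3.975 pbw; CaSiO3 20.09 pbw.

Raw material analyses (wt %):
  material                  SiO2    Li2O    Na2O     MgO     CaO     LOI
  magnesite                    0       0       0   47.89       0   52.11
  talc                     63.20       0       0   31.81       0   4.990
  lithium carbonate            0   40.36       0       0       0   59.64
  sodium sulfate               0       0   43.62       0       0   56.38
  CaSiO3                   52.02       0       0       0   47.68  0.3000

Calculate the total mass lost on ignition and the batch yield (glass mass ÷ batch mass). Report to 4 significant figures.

Mid-chain values appear with 4-significant-digit rounding between the steps. The whole derivation keeps exact precision in all steps; each reported value takes a single rounding. The derived quantities, including yield, glass mass, the totals, the five compositions, ignition loss, are recomputed from the batch weights on 139.5 pbw of glass at full precision as set out in either problem or answer.
Loss on ignition, line by line:
  magnesite: 5.724 × 0.5211 = 2.983 pbw
  talc: 107.6 × 0.04990 = 5.369 pbw
  lithium carbonate: 31.52 × 0.5964 = 18.80 pbw
  sodium sulfate: 3.975 × 0.5638 = 2.241 pbw
  CaSiO3: 20.09 × 0.003000 = 0.06027 pbw
Total LOI = 29.45 pbw
Glass = batch − LOI = 168.9 − 29.45 = 139.5 pbw

LOI loss = 29.45 pbw; glass = 139.5 pbw; yield = 82.56%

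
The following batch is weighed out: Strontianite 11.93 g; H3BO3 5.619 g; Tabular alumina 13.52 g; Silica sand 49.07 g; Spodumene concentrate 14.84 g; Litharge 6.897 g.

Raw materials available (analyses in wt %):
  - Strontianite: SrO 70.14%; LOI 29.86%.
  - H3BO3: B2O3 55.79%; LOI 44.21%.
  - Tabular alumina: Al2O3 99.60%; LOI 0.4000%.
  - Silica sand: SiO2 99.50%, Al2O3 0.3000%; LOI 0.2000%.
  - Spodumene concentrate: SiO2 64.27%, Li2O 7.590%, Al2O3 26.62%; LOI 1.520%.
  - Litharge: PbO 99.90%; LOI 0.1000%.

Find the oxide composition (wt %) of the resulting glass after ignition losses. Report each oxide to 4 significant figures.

Every computation holds exact precision through the solve; rounding to 4 significant digits extends to every working value as shown. Every reported result takes just one rounding — all derived quantities (LOI, six oxide percentages, the yield, the totals, net glass mass) are recomputed using the weight values at 95.44 g of glass in full float precision, as set out in problem or answer.
Oxide-by-oxide delivered mass:
  SiO2: 49.07·0.9950 + 14.84·0.6427 = 58.36 g
  SrO: 11.93·0.7014 = 8.368 g
  B2O3: 5.619·0.5579 = 3.135 g
  PbO: 6.897·0.9990 = 6.890 g
  Li2O: 14.84·0.07590 = 1.126 g
  Al2O3: 13.52·0.9960 + 49.07·0.003000 + 14.84·0.2662 = 17.56 g
LOI: 11.93·0.2986 + 5.619·0.4421 + 13.52·0.004000 + 49.07·0.002000 + 14.84·0.01520 + 6.897·0.001000 = 6.431 g
batch − LOI leaves glass = 101.9 − 6.431 = 95.44 g (equal to the oxide-mass sum)
wt %: oxide over glass, times 100

Glass mass = 95.44 g (batch 101.9 − LOI 6.431).
Composition: SiO2 61.15%, SrO 8.767%, B2O3 3.284%, PbO 7.219%, Li2O 1.180%, Al2O3 18.40%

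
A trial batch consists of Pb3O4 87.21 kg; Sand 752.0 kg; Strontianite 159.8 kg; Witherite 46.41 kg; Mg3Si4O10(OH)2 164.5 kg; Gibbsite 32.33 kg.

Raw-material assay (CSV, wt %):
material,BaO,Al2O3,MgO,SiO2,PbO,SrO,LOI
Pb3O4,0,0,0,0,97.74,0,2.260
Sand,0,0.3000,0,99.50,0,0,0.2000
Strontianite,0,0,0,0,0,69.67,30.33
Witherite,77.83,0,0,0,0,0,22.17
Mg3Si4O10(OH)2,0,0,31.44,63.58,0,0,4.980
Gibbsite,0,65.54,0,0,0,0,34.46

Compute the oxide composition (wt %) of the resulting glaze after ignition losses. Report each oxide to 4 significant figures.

The working math holds full float precision end to end — working values are shown, rounded to 4 significant figures, when written out; every reported value carries a single rounding — derived quantities, which include glass mass, six oxide percentages, totals, LOI, yield, are computed in full precision, as set out in the problem or the answer, from the weighed amounts for 1161 kg of glass.
What the batch supplies per oxide:
  BaO: 46.41·0.7783 = 36.12 kg
  Al2O3: 752.0·0.003000 + 32.33·0.6554 = 23.45 kg
  MgO: 164.5·0.3144 = 51.72 kg
  SiO2: 752.0·0.9950 + 164.5·0.6358 = 852.8 kg
  PbO: 87.21·0.9774 = 85.24 kg
  SrO: 159.8·0.6967 = 111.3 kg
LOI: 87.21·0.02260 + 752.0·0.002000 + 159.8·0.3033 + 46.41·0.2217 + 164.5·0.04980 + 32.33·0.3446 = 81.56 kg
Net of LOI, the glass mass = 1242 − 81.56 = 1161 kg (matching Σ of the oxides)
percent share: oxide ÷ glass, ×100

Glass mass = 1161 kg (batch 1242 − LOI 81.56).
Composition: BaO 3.112%, Al2O3 2.020%, MgO 4.456%, SiO2 73.48%, PbO 7.344%, SrO 9.592%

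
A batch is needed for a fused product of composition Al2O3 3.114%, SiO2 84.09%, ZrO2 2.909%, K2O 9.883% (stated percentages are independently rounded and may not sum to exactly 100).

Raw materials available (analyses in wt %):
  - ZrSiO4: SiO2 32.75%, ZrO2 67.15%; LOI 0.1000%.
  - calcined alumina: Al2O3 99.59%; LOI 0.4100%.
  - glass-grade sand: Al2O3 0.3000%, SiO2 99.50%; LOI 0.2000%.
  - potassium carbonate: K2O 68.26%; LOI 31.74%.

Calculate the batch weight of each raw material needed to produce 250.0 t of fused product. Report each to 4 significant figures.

All arithmetic keeps full float precision at every stage; working values are shown rounded off to 4 significant figures in the printout; every reported value takes just one rounding. The derived quantities, including the four compositions, yield, LOI, glass mass, totals, are computed from the weighed amounts per 250.0 t of glass at full precision as set out in the question or the answer.
Oxide-by-oxide targets in 250.0 t fused product:
  Al2O3: 3.114% × 250.0 = 7.785 t
  SiO2: 84.09% × 250.0 = 210.2 t
  ZrO2: 2.909% × 250.0 = 7.272 t
  K2O: 9.883% × 250.0 = 24.71 t
Sums-versus-targets review given the weights on record, on the stated basis (every target is met by its sum up to rounding of the answer):
  Al2O3: 7.191·0.9959 + 207.7·0.003000 = 7.785 t (target 7.785 t)
  SiO2: 10.83·0.3275 + 207.7·0.9950 = 210.2 t (target 210.2 t)
  ZrO2: 10.83·0.6715 = 7.272 t (target 7.272 t)
  K2O: 36.20·0.6826 = 24.71 t (target 24.71 t)
Mass balance on the glass: total charge less LOI = 250.0 t (per-oxide target masses sum to 250.0 t; against the stated basis, 250.0 t — gaps are rounding artifacts).
Batch grand total — Σ batch = 261.9 t; LOI removed, Σ of batch·LOI: 11.95 t; yield: glass divided by total = 95.44%.

Batch per 250.0 t fused product:
  ZrSiO4: 10.83 t
  calcined alumina: 7.191 t
  glass-grade sand: 207.7 t
  potassium carbonate: 36.20 t
Total batch = 261.9 t; LOI loss = 11.95 t; yield = 95.44%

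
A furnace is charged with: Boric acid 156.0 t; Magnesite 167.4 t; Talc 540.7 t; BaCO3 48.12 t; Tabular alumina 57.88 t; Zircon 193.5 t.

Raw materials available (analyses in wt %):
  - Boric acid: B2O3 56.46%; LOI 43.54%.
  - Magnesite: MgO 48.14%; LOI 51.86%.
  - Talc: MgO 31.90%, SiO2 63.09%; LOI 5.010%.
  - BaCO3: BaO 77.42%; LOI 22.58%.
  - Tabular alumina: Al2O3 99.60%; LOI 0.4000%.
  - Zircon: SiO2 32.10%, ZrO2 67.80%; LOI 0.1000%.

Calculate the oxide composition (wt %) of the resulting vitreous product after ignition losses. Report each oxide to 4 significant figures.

The whole derivation keeps exact precision at every stage; the intermediate values are printed rounded to four significant figures between the steps; each reported result undergoes a single rounding — the derived quantities, including net glass mass, the six compositions, the totals, LOI, yield, are recomputed using the weight values on 970.5 t of glass in full float precision, exactly as printed in question or answer.
What the batch supplies per oxide:
  BaO: 48.12·0.7742 = 37.25 t
  MgO: 167.4·0.4814 + 540.7·0.3190 = 253.1 t
  Al2O3: 57.88·0.9960 = 57.65 t
  B2O3: 156.0·0.5646 = 88.08 t
  SiO2: 540.7·0.6309 + 193.5·0.3210 = 403.2 t
  ZrO2: 193.5·0.6780 = 131.2 t
LOI: 156.0·0.4354 + 167.4·0.5186 + 540.7·0.05010 + 48.12·0.2258 + 57.88·0.004000 + 193.5·0.001000 = 193.1 t
batch − LOI leaves glass = 1164 − 193.1 = 970.5 t (equal to the oxide-mass sum)
percent by weight: oxide/glass ×100

Glass mass = 970.5 t (batch 1164 − LOI 193.1).
Composition: BaO 3.839%, MgO 26.08%, Al2O3 5.940%, B2O3 9.076%, SiO2 41.55%, ZrO2 13.52%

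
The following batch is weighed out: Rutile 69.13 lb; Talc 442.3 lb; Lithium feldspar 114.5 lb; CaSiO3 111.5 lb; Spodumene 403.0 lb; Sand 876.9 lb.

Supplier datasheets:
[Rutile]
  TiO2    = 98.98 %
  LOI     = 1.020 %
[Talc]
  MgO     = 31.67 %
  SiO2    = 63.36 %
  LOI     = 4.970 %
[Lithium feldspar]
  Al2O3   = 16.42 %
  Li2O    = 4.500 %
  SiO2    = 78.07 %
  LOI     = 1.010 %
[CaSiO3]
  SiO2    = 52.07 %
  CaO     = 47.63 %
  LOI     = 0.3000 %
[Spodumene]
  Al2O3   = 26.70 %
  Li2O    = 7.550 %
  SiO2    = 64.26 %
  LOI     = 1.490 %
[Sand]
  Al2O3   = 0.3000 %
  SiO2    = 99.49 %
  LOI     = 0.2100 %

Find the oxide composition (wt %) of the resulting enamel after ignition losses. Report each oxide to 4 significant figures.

Full precision is carried from start to finish; mid-chain values appear (rounded to 4 significant digits) when written out. Every reported value is rounded a single time — all derived quantities (ignition loss, net glass mass, six oxide percentages, yield, the totals) are carried in exact precision starting from the weights per 1985 lb of glass as set out in the question or the answer.
Oxide masses out of the charge:
  MgO: 442.3·0.3167 = 140.1 lb
  Al2O3: 114.5·0.1642 + 403.0·0.2670 + 876.9·0.003000 = 129.0 lb
  Li2O: 114.5·0.04500 + 403.0·0.07550 = 35.58 lb
  SiO2: 442.3·0.6336 + 114.5·0.7807 + 111.5·0.5207 + 403.0·0.6426 + 876.9·0.9949 = 1559 lb
  TiO2: 69.13·0.9898 = 68.42 lb
  CaO: 111.5·0.4763 = 53.11 lb
LOI: 69.13·0.01020 + 442.3·0.04970 + 114.5·0.01010 + 111.5·0.003000 + 403.0·0.01490 + 876.9·0.002100 = 32.02 lb
batch − LOI leaves glass = 2017 − 32.02 = 1985 lb (the oxide masses sum to this)
percent by weight: oxide/glass ×100

Glass mass = 1985 lb (batch 2017 − LOI 32.02).
Composition: MgO 7.056%, Al2O3 6.499%, Li2O 1.792%, SiO2 78.53%, TiO2 3.447%, CaO 2.675%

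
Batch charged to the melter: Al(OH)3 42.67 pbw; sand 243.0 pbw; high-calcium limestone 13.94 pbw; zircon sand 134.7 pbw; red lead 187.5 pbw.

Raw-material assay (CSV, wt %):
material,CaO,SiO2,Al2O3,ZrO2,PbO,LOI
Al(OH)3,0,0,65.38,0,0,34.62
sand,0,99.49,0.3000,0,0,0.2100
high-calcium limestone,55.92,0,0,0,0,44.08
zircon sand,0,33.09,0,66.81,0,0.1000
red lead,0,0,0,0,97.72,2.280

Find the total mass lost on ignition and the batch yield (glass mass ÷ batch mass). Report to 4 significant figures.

LOI loss = 25.84 pbw; glass = 596.0 pbw; yield = 95.84%

The working math carries exact precision end to end — the intermediate values are printed rounded to four significant digits as written. Each reported result is rounded exactly once; the derived quantities are recomputed in full float precision (the yield, net glass mass, five oxide percentages, totals, ignition loss) from the weighed amounts for 596.0 pbw of glass, as written in either problem or answer.
Material-by-material LOI:
  Al(OH)3: 42.67 × 0.3462 = 14.77 pbw
  sand: 243.0 × 0.002100 = 0.5103 pbw
  high-calcium limestone: 13.94 × 0.4408 = 6.145 pbw
  zircon sand: 134.7 × 0.001000 = 0.1347 pbw
  red lead: 187.5 × 0.02280 = 4.275 pbw
Total LOI = 25.84 pbw
Glass = batch − LOI = 621.8 − 25.84 = 596.0 pbw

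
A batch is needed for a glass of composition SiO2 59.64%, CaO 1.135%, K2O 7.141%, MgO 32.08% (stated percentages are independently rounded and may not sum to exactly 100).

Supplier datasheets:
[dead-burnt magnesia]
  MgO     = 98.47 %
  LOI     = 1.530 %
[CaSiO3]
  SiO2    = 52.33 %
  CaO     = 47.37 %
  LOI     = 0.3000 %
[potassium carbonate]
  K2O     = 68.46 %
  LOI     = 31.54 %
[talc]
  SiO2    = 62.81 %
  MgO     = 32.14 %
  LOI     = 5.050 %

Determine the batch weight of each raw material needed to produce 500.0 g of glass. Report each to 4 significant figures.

All internal work holds full float precision through every step — the intermediate values are shown rounded off to 4 significant figures across the worked steps. Exactly one rounding lands on every reported figure; the derived quantities, including net glass mass, the four compositions, LOI, totals, yield, are rebuilt from the weighed amounts at 500.0 g of glass in exact precision, as set out in problem or answer.
Oxide-by-oxide targets in 500.0 g glass:
  SiO2: 59.64% × 500.0 = 298.2 g
  CaO: 1.135% × 500.0 = 5.675 g
  K2O: 7.141% × 500.0 = 35.70 g
  MgO: 32.08% × 500.0 = 160.4 g
Mass-balance tally per oxide on the weights just shown, against the basis in use (sums match the target masses up to rounding of the answer):
  SiO2: 11.98·0.5233 + 464.8·0.6281 = 298.2 g (target 298.2 g)
  CaO: 11.98·0.4737 = 5.675 g (target 5.675 g)
  K2O: 52.15·0.6846 = 35.70 g (target 35.70 g)
  MgO: 11.19·0.9847 + 464.8·0.3214 = 160.4 g (target 160.4 g)
Consistency of the glass mass: total batch − LOI = 500.0 g (oxide target masses add up to 500.0 g; with the basis standing at 500.0 g — differing by rounding only).
Adding the batch up: Σ batch = 540.1 g; LOI loss = Σ batch·LOI = 40.13 g; yield: glass divided by total = 92.57%.

Batch per 500.0 g glass:
  dead-burnt magnesia: 11.19 g
  CaSiO3: 11.98 g
  potassium carbonate: 52.15 g
  talc: 464.8 g
Total batch = 540.1 g; LOI loss = 40.13 g; yield = 92.57%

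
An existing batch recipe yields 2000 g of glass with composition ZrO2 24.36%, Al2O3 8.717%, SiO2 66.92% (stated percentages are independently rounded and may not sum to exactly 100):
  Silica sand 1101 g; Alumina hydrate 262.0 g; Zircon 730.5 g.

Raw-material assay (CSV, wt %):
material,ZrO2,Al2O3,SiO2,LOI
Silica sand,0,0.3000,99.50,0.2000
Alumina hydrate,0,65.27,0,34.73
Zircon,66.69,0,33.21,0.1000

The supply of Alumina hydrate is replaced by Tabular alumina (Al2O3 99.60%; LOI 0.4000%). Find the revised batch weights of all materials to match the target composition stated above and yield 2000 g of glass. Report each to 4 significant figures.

Each numeric step runs at full float precision in every operation — intermediates appear rounded to four significant figures across the worked steps — every reported figure receives exactly one rounding; the derived quantities (ignition loss, the totals, glass mass, three oxide percentages, the yield) are re-derived at exact precision from the batch weights per 2000 g of glass as they appear in question or answer.
Oxide mass targets, per 2000 g glass:
  ZrO2: 24.36% × 2000 = 487.2 g
  Al2O3: 8.717% × 2000 = 174.3 g
  SiO2: 66.92% × 2000 = 1338 g
Checking each oxide sum with the batch weights as given, at the basis given (sum by sum, the targets are met given rounding of the digits):
  ZrO2: 730.5·0.6669 = 487.2 g (target 487.2 g)
  Al2O3: 1101·0.003000 + 171.7·0.9960 = 174.3 g (target 174.3 g)
  SiO2: 1101·0.9950 + 730.5·0.3321 = 1338 g (target 1338 g)
Consistency of the glass mass: Σ batch − LOI loss = 2000 g (the targets, summed, come to 2000 g; against the stated basis, 2000 g — any gap is answer rounding).
Summing the batch: Σ batch = 2003 g; loss to ignition Σ batch·LOI = 3.619 g; as yield: glass ÷ batch → 99.82%.

Revised batch per 2000 g glass:
  Silica sand: 1101 g
  Tabular alumina: 171.7 g
  Zircon: 730.5 g
Total batch = 2003 g; LOI loss = 3.619 g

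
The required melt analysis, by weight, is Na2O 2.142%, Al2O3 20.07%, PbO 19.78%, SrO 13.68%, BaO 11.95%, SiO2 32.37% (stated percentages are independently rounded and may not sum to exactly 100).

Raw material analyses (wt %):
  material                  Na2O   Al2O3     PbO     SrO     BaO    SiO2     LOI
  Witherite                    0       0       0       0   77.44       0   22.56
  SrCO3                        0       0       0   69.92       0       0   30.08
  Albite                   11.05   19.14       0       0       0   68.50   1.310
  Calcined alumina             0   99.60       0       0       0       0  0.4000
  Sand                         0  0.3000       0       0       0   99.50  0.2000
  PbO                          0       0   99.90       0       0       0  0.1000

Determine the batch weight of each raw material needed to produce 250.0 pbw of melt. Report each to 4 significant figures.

Every computation holds exact precision in all steps; values along the way are displayed (rounded to 4 significant digits) on the page; every reported figure sees exactly one rounding — derived quantities are computed in full precision (the totals, LOI, glass mass, the yield, six oxide percentages) using the weight values per 250.0 pbw of glass as quoted within question or answer.
The oxide mass targets at 250.0 pbw melt:
  Na2O: 2.142% × 250.0 = 5.355 pbw
  Al2O3: 20.07% × 250.0 = 50.18 pbw
  PbO: 19.78% × 250.0 = 49.45 pbw
  SrO: 13.68% × 250.0 = 34.20 pbw
  BaO: 11.95% × 250.0 = 29.88 pbw
  SiO2: 32.37% × 250.0 = 80.92 pbw
Per-oxide balance check working from each reported weight, for the quoted basis mass (each sum matches its target mass given rounding of the digits):
  Na2O: 48.46·0.1105 = 5.355 pbw (target 5.355 pbw)
  Al2O3: 48.46·0.1914 + 40.92·0.9960 + 47.97·0.003000 = 50.18 pbw (target 50.18 pbw)
  PbO: 49.50·0.9990 = 49.45 pbw (target 49.45 pbw)
  SrO: 48.91·0.6992 = 34.20 pbw (target 34.20 pbw)
  BaO: 38.58·0.7744 = 29.88 pbw (target 29.88 pbw)
  SiO2: 48.46·0.6850 + 47.97·0.9950 = 80.93 pbw (target 80.92 pbw)
Glass-mass sanity pass: total batch − LOI = 250.0 pbw (targets for the oxides total 250.0 pbw; with the basis standing at 250.0 pbw — deltas are rounding alone).
Batch grand total — Σ batch = 274.3 pbw; Σ batch·LOI gives LOI loss = 24.36 pbw; the yield ratio, glass ÷ batch: 91.12%.

Batch per 250.0 pbw melt:
  Witherite: 38.58 pbw
  SrCO3: 48.91 pbw
  Albite: 48.46 pbw
  Calcined alumina: 40.92 pbw
  Sand: 47.97 pbw
  PbO: 49.50 pbw
Total batch = 274.3 pbw; LOI loss = 24.36 pbw; yield = 91.12%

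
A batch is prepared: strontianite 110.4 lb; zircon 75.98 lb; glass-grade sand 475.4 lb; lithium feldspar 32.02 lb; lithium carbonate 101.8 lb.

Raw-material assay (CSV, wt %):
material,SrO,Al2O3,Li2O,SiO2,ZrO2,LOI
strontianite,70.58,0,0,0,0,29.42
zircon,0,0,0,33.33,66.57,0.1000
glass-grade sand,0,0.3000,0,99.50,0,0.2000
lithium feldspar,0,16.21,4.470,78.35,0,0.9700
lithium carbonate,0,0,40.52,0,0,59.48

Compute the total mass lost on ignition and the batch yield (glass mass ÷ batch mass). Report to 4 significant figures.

LOI loss = 94.37 lb; glass = 701.2 lb; yield = 88.14%

Each numeric step holds full float precision end to end. In-progress results appear (rounded to 4 significant figures) alongside each step. A single rounding produces every reported value — all derived quantities (ignition loss, yield, the five compositions, glass mass, the totals) are computed at full float precision from the weighed amounts per 701.2 lb of glass, as set out in the problem or answer text.
Each material's LOI contribution:
  strontianite: 110.4 × 0.2942 = 32.48 lb
  zircon: 75.98 × 0.001000 = 0.07598 lb
  glass-grade sand: 475.4 × 0.002000 = 0.9508 lb
  lithium feldspar: 32.02 × 0.009700 = 0.3106 lb
  lithium carbonate: 101.8 × 0.5948 = 60.55 lb
Total LOI = 94.37 lb
Glass = batch − LOI = 795.6 − 94.37 = 701.2 lb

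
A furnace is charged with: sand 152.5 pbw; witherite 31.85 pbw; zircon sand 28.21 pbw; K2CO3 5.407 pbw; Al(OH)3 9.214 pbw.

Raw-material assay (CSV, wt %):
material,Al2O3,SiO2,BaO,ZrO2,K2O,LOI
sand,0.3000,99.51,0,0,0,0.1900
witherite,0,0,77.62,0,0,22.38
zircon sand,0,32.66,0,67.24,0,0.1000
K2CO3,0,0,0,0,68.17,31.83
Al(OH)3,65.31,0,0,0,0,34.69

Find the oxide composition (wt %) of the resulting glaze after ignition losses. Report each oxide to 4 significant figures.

Values along the way are displayed rounded off to 4 significant digits as written. All internal work holds full float precision from first step to last — a single rounding completes each reported number — derived quantities, including LOI, the yield, the totals, five oxide percentages, net glass mass, are computed using the weight values per 214.8 pbw of glass in exact precision, as they appear in question or answer.
Mass of each oxide from the mix:
  Al2O3: 152.5·0.003000 + 9.214·0.6531 = 6.475 pbw
  SiO2: 152.5·0.9951 + 28.21·0.3266 = 161.0 pbw
  BaO: 31.85·0.7762 = 24.72 pbw
  ZrO2: 28.21·0.6724 = 18.97 pbw
  K2O: 5.407·0.6817 = 3.686 pbw
LOI: 152.5·0.001900 + 31.85·0.2238 + 28.21·0.001000 + 5.407·0.3183 + 9.214·0.3469 = 12.36 pbw
The glass mass, total less LOI, = 227.2 − 12.36 = 214.8 pbw (= Σ oxide masses)
wt % = oxide mass / glass mass × 100

Glass mass = 214.8 pbw (batch 227.2 − LOI 12.36).
Composition: Al2O3 3.014%, SiO2 74.93%, BaO 11.51%, ZrO2 8.830%, K2O 1.716%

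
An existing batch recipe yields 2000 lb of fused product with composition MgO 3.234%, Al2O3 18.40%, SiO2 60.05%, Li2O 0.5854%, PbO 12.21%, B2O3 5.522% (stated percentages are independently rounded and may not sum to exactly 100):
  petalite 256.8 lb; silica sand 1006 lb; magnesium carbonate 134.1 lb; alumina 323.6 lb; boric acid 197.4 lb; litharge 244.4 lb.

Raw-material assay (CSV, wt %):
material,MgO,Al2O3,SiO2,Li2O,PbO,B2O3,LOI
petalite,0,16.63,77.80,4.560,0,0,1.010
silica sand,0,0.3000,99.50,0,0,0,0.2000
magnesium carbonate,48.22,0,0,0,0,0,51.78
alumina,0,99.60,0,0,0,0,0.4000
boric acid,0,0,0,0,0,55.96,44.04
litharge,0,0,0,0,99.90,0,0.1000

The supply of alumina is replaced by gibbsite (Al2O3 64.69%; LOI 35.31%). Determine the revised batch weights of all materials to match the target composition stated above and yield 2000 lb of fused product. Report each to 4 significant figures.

Mid-chain values are displayed rounded to 4 significant figures in the printout — the working math carries full precision at all times; every reported value receives exactly one rounding. Derived quantities (ignition loss, yield, six oxide percentages, net glass mass, totals) are rebuilt using the weight values on 2000 lb of glass at exact precision, as written in the problem or answer text.
The oxide mass targets at 2000 lb fused product:
  MgO: 3.234% × 2000 = 64.68 lb
  Al2O3: 18.40% × 2000 = 368.0 lb
  SiO2: 60.05% × 2000 = 1201 lb
  Li2O: 0.5854% × 2000 = 11.71 lb
  PbO: 12.21% × 2000 = 244.2 lb
  B2O3: 5.522% × 2000 = 110.4 lb
Verifying the oxide balance given the weights on record, relative to the basis at hand (each sum matches its target mass modulo rounding of the values):
  MgO: 134.1·0.4822 = 64.66 lb (target 64.68 lb)
  Al2O3: 256.8·0.1663 + 1006·0.003000 + 498.2·0.6469 = 368.0 lb (target 368.0 lb)
  SiO2: 256.8·0.7780 + 1006·0.9950 = 1201 lb (target 1201 lb)
  Li2O: 256.8·0.04560 = 11.71 lb (target 11.71 lb)
  PbO: 244.4·0.9990 = 244.2 lb (target 244.2 lb)
  B2O3: 197.4·0.5596 = 110.5 lb (target 110.4 lb)
Consistency of the glass mass: batch Σ − ignition loss = 2000 lb (per-oxide target masses sum to 2000 lb; versus the stated basis of 2000 lb — any gap is answer rounding).
Summing the batch: Σ batch = 2337 lb; the LOI term Σ batch·LOI equals 337.1 lb; as yield: glass ÷ batch → 85.57%.

Revised batch per 2000 lb fused product:
  petalite: 256.8 lb
  silica sand: 1006 lb
  magnesium carbonate: 134.1 lb
  gibbsite: 498.2 lb
  boric acid: 197.4 lb
  litharge: 244.4 lb
Total batch = 2337 lb; LOI loss = 337.1 lb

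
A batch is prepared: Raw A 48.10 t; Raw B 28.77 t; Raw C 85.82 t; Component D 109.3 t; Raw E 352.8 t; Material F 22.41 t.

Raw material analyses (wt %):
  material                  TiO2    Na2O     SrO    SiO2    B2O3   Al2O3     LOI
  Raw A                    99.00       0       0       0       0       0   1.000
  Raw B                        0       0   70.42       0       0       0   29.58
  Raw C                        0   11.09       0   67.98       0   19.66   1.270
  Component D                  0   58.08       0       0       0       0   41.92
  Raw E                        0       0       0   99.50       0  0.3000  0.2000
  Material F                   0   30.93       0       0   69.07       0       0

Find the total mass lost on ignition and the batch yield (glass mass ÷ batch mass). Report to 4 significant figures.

The intermediate values are printed rounded to four significant digits alongside each step; all internal work carries full precision at each step. Every reported value includes exactly one rounding. Derived quantities, which include net glass mass, LOI, totals, six oxide percentages, the yield, are re-derived in full precision, precisely as stated by the question or the answer, from the batch weights for 590.6 t of glass.
Material-by-material LOI:
  Raw A: 48.10 × 0.01000 = 0.4810 t
  Raw B: 28.77 × 0.2958 = 8.510 t
  Raw C: 85.82 × 0.01270 = 1.090 t
  Component D: 109.3 × 0.4192 = 45.82 t
  Raw E: 352.8 × 0.002000 = 0.7056 t
  Material F: 22.41 × 0 = 0 t
Total LOI = 56.61 t
Glass = batch − LOI = 647.2 − 56.61 = 590.6 t

LOI loss = 56.61 t; glass = 590.6 t; yield = 91.25%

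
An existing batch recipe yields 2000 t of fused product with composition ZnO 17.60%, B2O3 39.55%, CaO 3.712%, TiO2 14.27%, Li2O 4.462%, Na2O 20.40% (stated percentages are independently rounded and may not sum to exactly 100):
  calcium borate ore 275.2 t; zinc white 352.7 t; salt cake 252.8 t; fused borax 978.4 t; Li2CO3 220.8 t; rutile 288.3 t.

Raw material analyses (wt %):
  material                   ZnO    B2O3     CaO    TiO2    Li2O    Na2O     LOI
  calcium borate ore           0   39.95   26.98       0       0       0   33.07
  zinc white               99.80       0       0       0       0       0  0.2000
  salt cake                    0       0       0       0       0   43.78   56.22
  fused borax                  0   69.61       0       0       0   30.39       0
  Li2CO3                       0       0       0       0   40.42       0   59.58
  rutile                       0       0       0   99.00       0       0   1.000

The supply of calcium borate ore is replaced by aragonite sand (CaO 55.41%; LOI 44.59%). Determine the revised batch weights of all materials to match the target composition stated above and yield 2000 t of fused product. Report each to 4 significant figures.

Revised batch per 2000 t fused product:
  aragonite sand: 134.0 t
  zinc white: 352.7 t
  salt cake: 143.1 t
  fused borax: 1136 t
  Li2CO3: 220.8 t
  rutile: 288.3 t
Total batch = 2275 t; LOI loss = 275.3 t

Intermediates are displayed with 4-significant-digit rounding in the printout. The whole derivation maintains exact precision from first step to last. Every reported figure includes exactly one rounding — the derived quantities, which include the yield, totals, ignition loss, glass mass, six oxide percentages, are rebuilt at full float precision, as they appear in the problem or answer text, from the batch weights on 2000 t of glass.
Target oxide masses per 2000 t fused product:
  ZnO: 17.60% × 2000 = 352.0 t
  B2O3: 39.55% × 2000 = 791.0 t
  CaO: 3.712% × 2000 = 74.24 t
  TiO2: 14.27% × 2000 = 285.4 t
  Li2O: 4.462% × 2000 = 89.24 t
  Na2O: 20.40% × 2000 = 408.0 t
Mass-balance tally per oxide on the weights just shown, for the quoted basis mass (sum by sum, the targets are met inside rounding margins):
  ZnO: 352.7·0.9980 = 352.0 t (target 352.0 t)
  B2O3: 1136·0.6961 = 790.8 t (target 791.0 t)
  CaO: 134.0·0.5541 = 74.25 t (target 74.24 t)
  TiO2: 288.3·0.9900 = 285.4 t (target 285.4 t)
  Li2O: 220.8·0.4042 = 89.25 t (target 89.24 t)
  Na2O: 143.1·0.4378 + 1136·0.3039 = 407.9 t (target 408.0 t)
Auditing the glass mass value: whole batch net of LOI = 2000 t (oxide target masses add up to 2000 t; basis as stated: 2000 t — gaps are rounding artifacts).
Total batch = Σ batch = 2275 t; LOI loss = Σ batch·LOI = 275.3 t; yield, glass over the total, = 87.90%.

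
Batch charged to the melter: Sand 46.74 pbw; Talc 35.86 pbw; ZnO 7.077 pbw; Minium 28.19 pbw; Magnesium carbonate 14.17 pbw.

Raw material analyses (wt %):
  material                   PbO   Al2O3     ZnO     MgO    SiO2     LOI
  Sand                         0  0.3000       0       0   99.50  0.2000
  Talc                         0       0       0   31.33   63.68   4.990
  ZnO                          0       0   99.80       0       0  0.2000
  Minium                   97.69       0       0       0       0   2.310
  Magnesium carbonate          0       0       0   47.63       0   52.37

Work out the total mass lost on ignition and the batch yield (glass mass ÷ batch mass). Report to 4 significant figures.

LOI loss = 9.969 pbw; glass = 122.1 pbw; yield = 92.45%

Working values appear with 4-significant-figure rounding when written out. Each numeric step keeps full precision all the way through. Every reported value is rounded a single time — the derived quantities are computed at full precision (the five compositions, ignition loss, totals, net glass mass, yield) starting from the weights at 122.1 pbw of glass, as they appear in question or answer.
Each material's LOI contribution:
  Sand: 46.74 × 0.002000 = 0.09348 pbw
  Talc: 35.86 × 0.04990 = 1.789 pbw
  ZnO: 7.077 × 0.002000 = 0.01415 pbw
  Minium: 28.19 × 0.02310 = 0.6512 pbw
  Magnesium carbonate: 14.17 × 0.5237 = 7.421 pbw
Total LOI = 9.969 pbw
Glass = batch − LOI = 132.0 − 9.969 = 122.1 pbw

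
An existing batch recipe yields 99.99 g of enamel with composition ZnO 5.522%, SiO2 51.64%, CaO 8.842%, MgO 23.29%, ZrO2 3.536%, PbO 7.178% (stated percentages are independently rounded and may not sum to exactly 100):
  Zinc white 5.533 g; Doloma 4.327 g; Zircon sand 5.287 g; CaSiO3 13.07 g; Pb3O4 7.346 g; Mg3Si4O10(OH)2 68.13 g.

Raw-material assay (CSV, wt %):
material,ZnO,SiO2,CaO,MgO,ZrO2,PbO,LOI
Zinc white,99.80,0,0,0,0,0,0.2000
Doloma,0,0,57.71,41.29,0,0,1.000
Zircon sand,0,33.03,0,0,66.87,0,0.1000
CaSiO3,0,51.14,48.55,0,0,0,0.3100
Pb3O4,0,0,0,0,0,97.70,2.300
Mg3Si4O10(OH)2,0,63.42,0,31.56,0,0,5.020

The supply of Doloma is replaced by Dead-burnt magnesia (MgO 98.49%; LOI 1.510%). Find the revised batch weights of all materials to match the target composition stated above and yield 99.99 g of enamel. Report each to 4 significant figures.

In-progress results appear, with 4-significant-figure rounding, in the printout. The working math holds exact precision at all times — a single rounding completes each reported value. All derived quantities (net glass mass, yield, the six compositions, the totals, ignition loss) are computed in exact precision from the weighed amounts for 99.99 g of glass as they appear in the problem or answer text.
Target masses of each oxide per 99.99 g enamel:
  ZnO: 5.522% × 99.99 = 5.521 g
  SiO2: 51.64% × 99.99 = 51.63 g
  CaO: 8.842% × 99.99 = 8.841 g
  MgO: 23.29% × 99.99 = 23.29 g
  ZrO2: 3.536% × 99.99 = 3.536 g
  PbO: 7.178% × 99.99 = 7.177 g
Sums-versus-targets review applying the batch weights above, relative to the basis at hand (target by target, the sums agree net of answer rounding effects):
  ZnO: 5.533·0.9980 = 5.522 g (target 5.521 g)
  SiO2: 5.287·0.3303 + 18.21·0.5114 + 63.98·0.6342 = 51.64 g (target 51.63 g)
  CaO: 18.21·0.4855 = 8.841 g (target 8.841 g)
  MgO: 3.143·0.9849 + 63.98·0.3156 = 23.29 g (target 23.29 g)
  ZrO2: 5.287·0.6687 = 3.535 g (target 3.536 g)
  PbO: 7.346·0.9770 = 7.177 g (target 7.177 g)
Consistency of the glass mass: batch Σ − ignition loss = 100.0 g (the targets, summed, come to 100.0 g; versus the stated basis of 99.99 g — gaps are rounding artifacts).
Batch grand total — Σ batch = 103.5 g; loss to ignition Σ batch·LOI = 3.501 g; the yield ratio, glass ÷ batch: 96.62%.

Revised batch per 99.99 g enamel:
  Zinc white: 5.533 g
  Dead-burnt magnesia: 3.143 g
  Zircon sand: 5.287 g
  CaSiO3: 18.21 g
  Pb3O4: 7.346 g
  Mg3Si4O10(OH)2: 63.98 g
Total batch = 103.5 g; LOI loss = 3.501 g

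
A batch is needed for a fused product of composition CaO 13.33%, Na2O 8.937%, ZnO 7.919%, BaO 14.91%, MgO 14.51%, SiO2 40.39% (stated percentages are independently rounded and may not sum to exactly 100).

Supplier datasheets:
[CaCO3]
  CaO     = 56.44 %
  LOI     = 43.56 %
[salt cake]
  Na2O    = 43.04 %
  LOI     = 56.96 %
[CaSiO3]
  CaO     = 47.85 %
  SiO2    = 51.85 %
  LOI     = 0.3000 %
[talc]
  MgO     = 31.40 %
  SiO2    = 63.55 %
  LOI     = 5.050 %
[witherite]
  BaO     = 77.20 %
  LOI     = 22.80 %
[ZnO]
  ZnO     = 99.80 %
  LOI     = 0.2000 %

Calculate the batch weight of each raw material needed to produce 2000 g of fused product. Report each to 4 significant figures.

Batch per 2000 g fused product:
  CaCO3: 111.9 g
  salt cake: 415.3 g
  CaSiO3: 425.2 g
  talc: 924.2 g
  witherite: 386.3 g
  ZnO: 158.7 g
Total batch = 2422 g; LOI loss = 421.6 g; yield = 82.59%

The intermediate values appear rounded to four significant figures at each printed step; all internal work keeps exact precision through the solve; every reported number is rounded only once. All derived quantities, which include totals, the six compositions, net glass mass, the yield, LOI, are carried in full precision, precisely as stated by the problem or answer text, using the weight values for 2000 g of glass.
Oxide mass targets, per 2000 g fused product:
  CaO: 13.33% × 2000 = 266.6 g
  Na2O: 8.937% × 2000 = 178.7 g
  ZnO: 7.919% × 2000 = 158.4 g
  BaO: 14.91% × 2000 = 298.2 g
  MgO: 14.51% × 2000 = 290.2 g
  SiO2: 40.39% × 2000 = 807.8 g
Oxide-by-oxide audit on the weights just shown, for the quoted basis mass (oxide sums agree with the targets inside rounding margins):
  CaO: 111.9·0.5644 + 425.2·0.4785 = 266.6 g (target 266.6 g)
  Na2O: 415.3·0.4304 = 178.7 g (target 178.7 g)
  ZnO: 158.7·0.9980 = 158.4 g (target 158.4 g)
  BaO: 386.3·0.7720 = 298.2 g (target 298.2 g)
  MgO: 924.2·0.3140 = 290.2 g (target 290.2 g)
  SiO2: 425.2·0.5185 + 924.2·0.6355 = 807.8 g (target 807.8 g)
Mass balance on the glass: batch Σ − ignition loss = 2000 g (the Σ of target masses is 2000 g; stated basis 2000 g — any gap is answer rounding).
Batch grand total — Σ batch = 2422 g; the LOI term Σ batch·LOI equals 421.6 g; yield, glass over the total, = 82.59%.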